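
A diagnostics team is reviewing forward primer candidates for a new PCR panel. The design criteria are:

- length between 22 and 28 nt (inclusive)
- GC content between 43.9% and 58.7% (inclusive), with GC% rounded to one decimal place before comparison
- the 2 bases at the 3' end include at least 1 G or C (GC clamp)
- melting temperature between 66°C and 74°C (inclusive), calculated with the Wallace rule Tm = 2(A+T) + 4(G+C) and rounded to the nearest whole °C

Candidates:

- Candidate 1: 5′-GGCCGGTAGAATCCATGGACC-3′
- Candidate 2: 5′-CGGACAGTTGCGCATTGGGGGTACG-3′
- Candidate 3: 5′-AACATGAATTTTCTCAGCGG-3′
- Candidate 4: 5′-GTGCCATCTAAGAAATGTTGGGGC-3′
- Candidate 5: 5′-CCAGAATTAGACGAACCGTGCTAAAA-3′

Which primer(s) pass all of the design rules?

Candidate 1 (21 nt, A=5 T=3 G=7 C=6): length 21, outside 22–28 ✗; GC 13/21 = 61.9%, outside 43.9–58.7% ✗; 3' end CC has 2 G/C ✓; Tm = 2·8 + 4·13 = 68°C ✓ — fails.
Candidate 2 (25 nt, A=4 T=5 G=11 C=5): length 25 ✓; GC 16/25 = 64.0%, outside 43.9–58.7% ✗; 3' end CG has 2 G/C ✓; Tm = 2·9 + 4·16 = 82°C, outside 66–74°C ✗ — fails.
Candidate 3 (20 nt, A=6 T=6 G=4 C=4): length 20, outside 22–28 ✗; GC 8/20 = 40.0%, outside 43.9–58.7% ✗; 3' end GG has 2 G/C ✓; Tm = 2·12 + 4·8 = 56°C, outside 66–74°C ✗ — fails.
Candidate 4 (24 nt, A=6 T=6 G=8 C=4): length 24 ✓; GC 12/24 = 50.0% ✓; 3' end GC has 2 G/C ✓; Tm = 2·12 + 4·12 = 72°C ✓ — passes.
Candidate 5 (26 nt, A=11 T=4 G=5 C=6): length 26 ✓; GC 11/26 = 42.3%, outside 43.9–58.7% ✗; 3' end AA has 0 G/C, need ≥1 ✗; Tm = 2·15 + 4·11 = 74°C ✓ — fails.

Candidate 4 only.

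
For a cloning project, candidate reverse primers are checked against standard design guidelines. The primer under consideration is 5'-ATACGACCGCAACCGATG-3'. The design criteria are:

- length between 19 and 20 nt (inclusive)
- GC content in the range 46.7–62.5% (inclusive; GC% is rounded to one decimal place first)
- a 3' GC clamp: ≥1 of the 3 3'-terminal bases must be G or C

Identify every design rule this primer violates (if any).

Base counts: A=6, T=2, G=4, C=6 (length 18).
length: length 18, outside 19–20 ✗
GC content: GC 10/18 = 55.6% ✓
GC clamp: 3' end ATG has 1 G/C ✓

Fails: length.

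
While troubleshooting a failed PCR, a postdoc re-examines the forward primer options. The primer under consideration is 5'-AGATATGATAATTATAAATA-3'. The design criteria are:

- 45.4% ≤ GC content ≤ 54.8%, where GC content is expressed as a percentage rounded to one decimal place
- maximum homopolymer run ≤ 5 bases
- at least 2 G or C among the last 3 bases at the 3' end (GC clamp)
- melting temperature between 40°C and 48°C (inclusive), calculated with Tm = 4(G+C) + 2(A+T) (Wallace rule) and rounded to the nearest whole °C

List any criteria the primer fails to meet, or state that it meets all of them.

Base counts: A=11, T=7, G=2, C=0 (length 20).
GC content: GC 2/20 = 10.0%, outside 45.4–54.8% ✗
homopolymer run: longest run = 3 ✓
GC clamp: 3' end ATA has 0 G/C, need ≥2 ✗
Tm: Tm = 2·18 + 4·2 = 44°C ✓

Fails: GC content, GC clamp.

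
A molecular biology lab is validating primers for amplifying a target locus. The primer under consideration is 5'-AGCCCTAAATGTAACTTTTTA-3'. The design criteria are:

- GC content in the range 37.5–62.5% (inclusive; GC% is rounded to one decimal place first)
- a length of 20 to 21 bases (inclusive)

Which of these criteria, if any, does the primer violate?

Base counts: A=7, T=8, G=2, C=4 (length 21).
GC content: GC 6/21 = 28.6%, outside 37.5–62.5% ✗
length: length 21 ✓

Fails: GC content.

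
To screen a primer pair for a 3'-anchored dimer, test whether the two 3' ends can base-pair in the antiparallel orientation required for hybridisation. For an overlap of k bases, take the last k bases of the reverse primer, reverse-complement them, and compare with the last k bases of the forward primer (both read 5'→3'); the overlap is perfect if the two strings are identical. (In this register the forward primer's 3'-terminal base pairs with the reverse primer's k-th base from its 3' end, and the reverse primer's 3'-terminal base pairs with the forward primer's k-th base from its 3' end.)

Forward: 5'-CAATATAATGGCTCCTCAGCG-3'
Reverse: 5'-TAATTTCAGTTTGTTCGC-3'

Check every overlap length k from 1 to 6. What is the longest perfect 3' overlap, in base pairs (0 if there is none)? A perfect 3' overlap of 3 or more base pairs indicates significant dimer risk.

Last 6 bases (5'→3') — forward …TCAGCG, reverse …GTTCGC.
Reverse complement of the reverse primer's last 6 bases: GCGAAC; its first k bases are the reverse complement of the reverse primer's last k bases, so a perfect k-base overlap needs the forward primer's last k bases to equal them.
Comparing (forward last k vs required): k=1: G vs G ✓; k=2: CG vs GC ✗; k=3: GCG vs GCG ✓; k=4: AGCG vs GCGA ✗; k=5: CAGCG vs GCGAA ✗; k=6: TCAGCG vs GCGAAC ✗.
Perfect overlaps at k = 1, 3; the largest is 3.

Longest perfect overlap: 3 complementary base pairs; significant dimer risk (threshold 3).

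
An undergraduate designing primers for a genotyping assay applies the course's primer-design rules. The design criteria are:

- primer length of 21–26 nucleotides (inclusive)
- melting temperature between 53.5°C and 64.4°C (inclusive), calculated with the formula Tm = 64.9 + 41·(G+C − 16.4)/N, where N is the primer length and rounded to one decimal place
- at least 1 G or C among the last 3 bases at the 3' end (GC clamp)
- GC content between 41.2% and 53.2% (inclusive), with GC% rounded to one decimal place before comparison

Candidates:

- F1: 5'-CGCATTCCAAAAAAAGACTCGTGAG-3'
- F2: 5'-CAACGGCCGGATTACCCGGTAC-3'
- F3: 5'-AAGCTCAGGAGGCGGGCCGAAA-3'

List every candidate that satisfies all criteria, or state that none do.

F1 (25 nt, A=10 T=4 G=5 C=6): length 25 ✓; Tm = 64.9 + 41·(11 − 16.4)/25 = 56.0°C ✓; 3' end GAG has 2 G/C ✓; GC 11/25 = 44.0% ✓ — passes.
F2 (22 nt, A=5 T=3 G=6 C=8): length 22 ✓; Tm = 64.9 + 41·(14 − 16.4)/22 = 60.4°C ✓; 3' end TAC has 1 G/C ✓; GC 14/22 = 63.6%, outside 41.2–53.2% ✗ — fails.
F3 (22 nt, A=7 T=1 G=9 C=5): length 22 ✓; Tm = 64.9 + 41·(14 − 16.4)/22 = 60.4°C ✓; 3' end AAA has 0 G/C, need ≥1 ✗; GC 14/22 = 63.6%, outside 41.2–53.2% ✗ — fails.

F1 only.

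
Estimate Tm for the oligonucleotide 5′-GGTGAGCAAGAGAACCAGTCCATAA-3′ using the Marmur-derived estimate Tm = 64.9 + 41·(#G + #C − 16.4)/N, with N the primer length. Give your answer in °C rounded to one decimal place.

57.7°C

Base counts: A=10, T=3, G=7, C=5; G+C = 12, N = 25.
Tm = 64.9 + 41·(12 − 16.4)/25 = 64.9 + -180.40/25 = 57.7°C.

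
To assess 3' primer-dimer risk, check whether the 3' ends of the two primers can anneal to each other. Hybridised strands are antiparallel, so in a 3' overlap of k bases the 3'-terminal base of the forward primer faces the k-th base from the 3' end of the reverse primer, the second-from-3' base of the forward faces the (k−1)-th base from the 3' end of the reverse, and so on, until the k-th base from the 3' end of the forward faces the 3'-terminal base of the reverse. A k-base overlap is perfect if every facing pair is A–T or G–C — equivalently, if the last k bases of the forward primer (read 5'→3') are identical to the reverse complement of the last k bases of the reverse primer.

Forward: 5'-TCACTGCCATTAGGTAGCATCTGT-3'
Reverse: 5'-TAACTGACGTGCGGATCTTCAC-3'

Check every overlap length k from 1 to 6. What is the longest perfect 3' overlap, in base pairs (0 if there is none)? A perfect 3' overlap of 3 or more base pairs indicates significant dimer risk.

Last 6 bases (5'→3') — forward …ATCTGT, reverse …CTTCAC.
Reverse complement of the reverse primer's last 6 bases: GTGAAG; its first k bases are the reverse complement of the reverse primer's last k bases, so a perfect k-base overlap needs the forward primer's last k bases to equal them.
Comparing (forward last k vs required): k=1: T vs G ✗; k=2: GT vs GT ✓; k=3: TGT vs GTG ✗; k=4: CTGT vs GTGA ✗; k=5: TCTGT vs GTGAA ✗; k=6: ATCTGT vs GTGAAG ✗.
Only k = 2 is perfect, so the longest perfect 3' overlap is 2.

Longest perfect overlap: 2 complementary base pairs; below the dimer-risk threshold (threshold 3).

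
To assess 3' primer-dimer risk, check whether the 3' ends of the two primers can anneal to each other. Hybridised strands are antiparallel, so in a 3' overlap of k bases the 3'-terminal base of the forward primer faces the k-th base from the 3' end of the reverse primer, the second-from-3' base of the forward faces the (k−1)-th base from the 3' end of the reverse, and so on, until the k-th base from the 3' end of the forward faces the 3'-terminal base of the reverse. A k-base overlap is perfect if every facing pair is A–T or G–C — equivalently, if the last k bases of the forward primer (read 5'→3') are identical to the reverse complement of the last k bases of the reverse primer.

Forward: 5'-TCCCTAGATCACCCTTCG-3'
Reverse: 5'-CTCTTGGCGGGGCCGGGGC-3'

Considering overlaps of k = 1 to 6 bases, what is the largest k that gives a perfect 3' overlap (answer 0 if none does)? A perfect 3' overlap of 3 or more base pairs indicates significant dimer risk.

Longest perfect overlap: 1 complementary base pair; below the dimer-risk threshold (threshold 3).

Last 6 bases (5'→3') — forward …CCTTCG, reverse …CGGGGC.
Reverse complement of the reverse primer's last 6 bases: GCCCCG; its first k bases are the reverse complement of the reverse primer's last k bases, so a perfect k-base overlap needs the forward primer's last k bases to equal them.
Comparing (forward last k vs required): k=1: G vs G ✓; k=2: CG vs GC ✗; k=3: TCG vs GCC ✗; k=4: TTCG vs GCCC ✗; k=5: CTTCG vs GCCCC ✗; k=6: CCTTCG vs GCCCCG ✗.
Only k = 1 is perfect, so the longest perfect 3' overlap is 1.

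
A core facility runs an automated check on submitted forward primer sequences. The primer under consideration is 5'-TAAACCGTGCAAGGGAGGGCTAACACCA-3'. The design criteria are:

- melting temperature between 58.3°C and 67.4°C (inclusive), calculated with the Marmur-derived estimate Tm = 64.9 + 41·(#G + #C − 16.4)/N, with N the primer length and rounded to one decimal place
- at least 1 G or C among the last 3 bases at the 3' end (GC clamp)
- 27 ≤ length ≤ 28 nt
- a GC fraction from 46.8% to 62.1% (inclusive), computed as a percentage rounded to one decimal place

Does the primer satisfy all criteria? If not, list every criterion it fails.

Meets all criteria.

Base counts: A=10, T=3, G=8, C=7 (length 28).
Tm: Tm = 64.9 + 41·(15 − 16.4)/28 = 62.9°C ✓
GC clamp: 3' end CCA has 2 G/C ✓
length: length 28 ✓
GC content: GC 15/28 = 53.6% ✓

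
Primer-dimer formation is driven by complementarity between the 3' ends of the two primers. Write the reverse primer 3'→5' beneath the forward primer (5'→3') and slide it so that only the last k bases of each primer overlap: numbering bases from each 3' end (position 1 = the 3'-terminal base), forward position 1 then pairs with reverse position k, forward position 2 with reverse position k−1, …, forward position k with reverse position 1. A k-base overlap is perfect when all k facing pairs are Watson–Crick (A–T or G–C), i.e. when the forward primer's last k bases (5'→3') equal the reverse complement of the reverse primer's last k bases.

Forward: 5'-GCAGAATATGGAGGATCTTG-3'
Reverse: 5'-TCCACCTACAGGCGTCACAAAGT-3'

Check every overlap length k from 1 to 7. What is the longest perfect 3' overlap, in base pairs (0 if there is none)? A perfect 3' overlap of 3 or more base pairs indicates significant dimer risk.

Last 7 bases (5'→3') — forward …GATCTTG, reverse …ACAAAGT.
Reverse complement of the reverse primer's last 7 bases: ACTTTGT; its first k bases are the reverse complement of the reverse primer's last k bases, so a perfect k-base overlap needs the forward primer's last k bases to equal them.
Comparing (forward last k vs required): k=1: G vs A ✗; k=2: TG vs AC ✗; k=3: TTG vs ACT ✗; k=4: CTTG vs ACTT ✗; k=5: TCTTG vs ACTTT ✗; k=6: ATCTTG vs ACTTTG ✗; k=7: GATCTTG vs ACTTTGT ✗.
No overlap length from 1 to 7 is perfect, so the longest perfect 3' overlap is 0.

Longest perfect overlap: 0 complementary base pairs; below the dimer-risk threshold (threshold 3).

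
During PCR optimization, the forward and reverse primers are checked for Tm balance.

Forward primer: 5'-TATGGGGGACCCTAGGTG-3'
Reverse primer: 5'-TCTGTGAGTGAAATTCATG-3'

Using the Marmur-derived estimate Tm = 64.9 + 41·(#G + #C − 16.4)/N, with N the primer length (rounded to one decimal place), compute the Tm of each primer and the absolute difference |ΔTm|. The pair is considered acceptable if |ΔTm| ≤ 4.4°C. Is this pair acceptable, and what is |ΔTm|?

Forward: G+C = 11, N = 18 → Tm = 64.9 + 41·(11 − 16.4)/18 = 52.6°C.
Reverse: G+C = 7, N = 19 → Tm = 64.9 + 41·(7 − 16.4)/19 = 44.6°C.
|ΔTm| = |52.6 − 44.6| = 8.0°C, > 4.4°C.

|ΔTm| = 8.0°C; the pair is not acceptable.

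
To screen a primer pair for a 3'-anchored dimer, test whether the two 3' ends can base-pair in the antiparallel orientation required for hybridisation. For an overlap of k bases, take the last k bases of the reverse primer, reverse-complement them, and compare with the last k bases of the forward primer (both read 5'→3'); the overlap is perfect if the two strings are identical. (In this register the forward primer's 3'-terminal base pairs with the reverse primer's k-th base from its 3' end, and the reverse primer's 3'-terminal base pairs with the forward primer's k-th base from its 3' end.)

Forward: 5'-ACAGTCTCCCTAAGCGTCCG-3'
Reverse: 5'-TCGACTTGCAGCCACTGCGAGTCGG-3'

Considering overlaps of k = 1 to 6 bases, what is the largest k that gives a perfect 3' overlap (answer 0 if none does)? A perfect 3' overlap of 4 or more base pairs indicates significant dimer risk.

Longest perfect overlap: 3 complementary base pairs; below the dimer-risk threshold (threshold 4).

Last 6 bases (5'→3') — forward …CGTCCG, reverse …AGTCGG.
Reverse complement of the reverse primer's last 6 bases: CCGACT; its first k bases are the reverse complement of the reverse primer's last k bases, so a perfect k-base overlap needs the forward primer's last k bases to equal them.
Comparing (forward last k vs required): k=1: G vs C ✗; k=2: CG vs CC ✗; k=3: CCG vs CCG ✓; k=4: TCCG vs CCGA ✗; k=5: GTCCG vs CCGAC ✗; k=6: CGTCCG vs CCGACT ✗.
Only k = 3 is perfect, so the longest perfect 3' overlap is 3.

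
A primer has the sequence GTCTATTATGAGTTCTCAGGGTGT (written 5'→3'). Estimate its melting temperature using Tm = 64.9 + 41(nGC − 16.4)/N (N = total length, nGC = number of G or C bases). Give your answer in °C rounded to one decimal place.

54.0°C

Base counts: A=4, T=10, G=7, C=3; G+C = 10, N = 24.
Tm = 64.9 + 41·(10 − 16.4)/24 = 64.9 + -262.40/24 = 54.0°C.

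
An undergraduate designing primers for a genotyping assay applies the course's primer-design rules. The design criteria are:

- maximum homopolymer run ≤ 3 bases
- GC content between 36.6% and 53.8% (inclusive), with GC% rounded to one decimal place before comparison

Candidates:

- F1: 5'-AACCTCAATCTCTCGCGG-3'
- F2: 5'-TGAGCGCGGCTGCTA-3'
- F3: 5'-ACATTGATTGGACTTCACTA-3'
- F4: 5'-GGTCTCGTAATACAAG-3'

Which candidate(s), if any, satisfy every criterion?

F4 only.

F1 (18 nt, A=4 T=4 G=3 C=7): longest run = 2 ✓; GC 10/18 = 55.6%, outside 36.6–53.8% ✗ — fails.
F2 (15 nt, A=2 T=3 G=6 C=4): longest run = 2 ✓; GC 10/15 = 66.7%, outside 36.6–53.8% ✗ — fails.
F3 (20 nt, A=6 T=7 G=3 C=4): longest run = 2 ✓; GC 7/20 = 35.0%, outside 36.6–53.8% ✗ — fails.
F4 (16 nt, A=5 T=4 G=4 C=3): longest run = 2 ✓; GC 7/16 = 43.8% ✓ — passes.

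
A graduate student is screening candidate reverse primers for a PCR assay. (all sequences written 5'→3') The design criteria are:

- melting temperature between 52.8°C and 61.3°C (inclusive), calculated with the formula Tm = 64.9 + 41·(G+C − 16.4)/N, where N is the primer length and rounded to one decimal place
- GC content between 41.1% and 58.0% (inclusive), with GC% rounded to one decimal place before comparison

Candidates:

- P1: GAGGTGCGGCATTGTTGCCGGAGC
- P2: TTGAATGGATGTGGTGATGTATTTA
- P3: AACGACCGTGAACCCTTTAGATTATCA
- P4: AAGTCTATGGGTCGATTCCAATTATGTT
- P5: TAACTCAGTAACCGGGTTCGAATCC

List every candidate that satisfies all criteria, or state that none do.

P1 (24 nt, A=3 T=5 G=11 C=5): Tm = 64.9 + 41·(16 − 16.4)/24 = 64.2°C, outside 52.8–61.3°C ✗; GC 16/24 = 66.7%, outside 41.1–58.0% ✗ — fails.
P2 (25 nt, A=6 T=11 G=8 C=0): Tm = 64.9 + 41·(8 − 16.4)/25 = 51.1°C, outside 52.8–61.3°C ✗; GC 8/25 = 32.0%, outside 41.1–58.0% ✗ — fails.
P3 (27 nt, A=9 T=7 G=4 C=7): Tm = 64.9 + 41·(11 − 16.4)/27 = 56.7°C ✓; GC 11/27 = 40.7%, outside 41.1–58.0% ✗ — fails.
P4 (28 nt, A=7 T=11 G=6 C=4): Tm = 64.9 + 41·(10 − 16.4)/28 = 55.5°C ✓; GC 10/28 = 35.7%, outside 41.1–58.0% ✗ — fails.
P5 (25 nt, A=7 T=6 G=5 C=7): Tm = 64.9 + 41·(12 − 16.4)/25 = 57.7°C ✓; GC 12/25 = 48.0% ✓ — passes.

P5 only.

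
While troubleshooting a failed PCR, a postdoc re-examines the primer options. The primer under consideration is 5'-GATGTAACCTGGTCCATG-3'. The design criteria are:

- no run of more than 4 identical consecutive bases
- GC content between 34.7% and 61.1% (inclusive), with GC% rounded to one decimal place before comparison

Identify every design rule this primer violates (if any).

Base counts: A=4, T=5, G=5, C=4 (length 18).
homopolymer run: longest run = 2 ✓
GC content: GC 9/18 = 50.0% ✓

Meets all criteria.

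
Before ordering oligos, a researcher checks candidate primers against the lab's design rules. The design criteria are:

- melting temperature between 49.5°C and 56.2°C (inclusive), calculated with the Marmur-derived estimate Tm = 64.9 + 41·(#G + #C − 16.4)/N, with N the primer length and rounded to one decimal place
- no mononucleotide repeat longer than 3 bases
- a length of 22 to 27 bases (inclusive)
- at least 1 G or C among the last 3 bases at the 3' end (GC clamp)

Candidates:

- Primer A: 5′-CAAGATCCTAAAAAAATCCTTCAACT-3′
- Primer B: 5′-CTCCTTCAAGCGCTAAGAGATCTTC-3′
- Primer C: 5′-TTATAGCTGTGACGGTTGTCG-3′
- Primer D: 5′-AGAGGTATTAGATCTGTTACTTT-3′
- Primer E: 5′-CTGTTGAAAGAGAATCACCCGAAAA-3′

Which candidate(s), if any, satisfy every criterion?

Primer A (26 nt, A=12 T=6 G=1 C=7): Tm = 64.9 + 41·(8 − 16.4)/26 = 51.7°C ✓; longest run = 7, exceeds 3 ✗; length 26 ✓; 3' end ACT has 1 G/C ✓ — fails.
Primer B (25 nt, A=6 T=7 G=4 C=8): Tm = 64.9 + 41·(12 − 16.4)/25 = 57.7°C, outside 49.5–56.2°C ✗; longest run = 2 ✓; length 25 ✓; 3' end TTC has 1 G/C ✓ — fails.
Primer C (21 nt, A=3 T=8 G=7 C=3): Tm = 64.9 + 41·(10 − 16.4)/21 = 52.4°C ✓; longest run = 2 ✓; length 21, outside 22–27 ✗; 3' end TCG has 2 G/C ✓ — fails.
Primer D (23 nt, A=6 T=10 G=5 C=2): Tm = 64.9 + 41·(7 − 16.4)/23 = 48.1°C, outside 49.5–56.2°C ✗; longest run = 3 ✓; length 23 ✓; 3' end TTT has 0 G/C, need ≥1 ✗ — fails.
Primer E (25 nt, A=11 T=4 G=5 C=5): Tm = 64.9 + 41·(10 − 16.4)/25 = 54.4°C ✓; longest run = 4, exceeds 3 ✗; length 25 ✓; 3' end AAA has 0 G/C, need ≥1 ✗ — fails.

None of the candidates satisfy all criteria.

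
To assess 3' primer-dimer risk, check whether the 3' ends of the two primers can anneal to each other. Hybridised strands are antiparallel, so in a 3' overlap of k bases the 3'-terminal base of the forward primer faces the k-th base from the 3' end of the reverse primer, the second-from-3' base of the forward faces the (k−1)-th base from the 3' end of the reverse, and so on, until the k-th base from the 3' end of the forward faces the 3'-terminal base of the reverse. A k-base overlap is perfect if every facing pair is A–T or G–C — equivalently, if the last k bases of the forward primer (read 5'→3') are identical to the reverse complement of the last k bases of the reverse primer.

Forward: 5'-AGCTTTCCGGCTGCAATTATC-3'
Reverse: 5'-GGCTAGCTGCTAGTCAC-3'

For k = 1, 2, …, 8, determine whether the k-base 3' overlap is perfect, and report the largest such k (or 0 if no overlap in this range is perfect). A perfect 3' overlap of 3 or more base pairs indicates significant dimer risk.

Longest perfect overlap: 0 complementary base pairs; below the dimer-risk threshold (threshold 3).

Last 8 bases (5'→3') — forward …CAATTATC, reverse …CTAGTCAC.
Reverse complement of the reverse primer's last 8 bases: GTGACTAG; its first k bases are the reverse complement of the reverse primer's last k bases, so a perfect k-base overlap needs the forward primer's last k bases to equal them.
Comparing (forward last k vs required): k=1: C vs G ✗; k=2: TC vs GT ✗; k=3: ATC vs GTG ✗; k=4: TATC vs GTGA ✗; k=5: TTATC vs GTGAC ✗; k=6: ATTATC vs GTGACT ✗; k=7: AATTATC vs GTGACTA ✗; k=8: CAATTATC vs GTGACTAG ✗.
No overlap length from 1 to 8 is perfect, so the longest perfect 3' overlap is 0.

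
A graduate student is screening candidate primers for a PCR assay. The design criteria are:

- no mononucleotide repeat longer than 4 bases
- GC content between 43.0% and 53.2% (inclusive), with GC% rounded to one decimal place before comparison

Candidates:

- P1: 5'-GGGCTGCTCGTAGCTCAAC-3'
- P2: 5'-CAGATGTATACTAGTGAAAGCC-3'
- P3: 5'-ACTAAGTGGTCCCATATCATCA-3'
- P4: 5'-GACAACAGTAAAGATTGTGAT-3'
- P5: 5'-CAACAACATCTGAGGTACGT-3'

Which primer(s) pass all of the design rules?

P1 (19 nt, A=3 T=4 G=6 C=6): longest run = 3 ✓; GC 12/19 = 63.2%, outside 43.0–53.2% ✗ — fails.
P2 (22 nt, A=8 T=5 G=5 C=4): longest run = 3 ✓; GC 9/22 = 40.9%, outside 43.0–53.2% ✗ — fails.
P3 (22 nt, A=7 T=6 G=3 C=6): longest run = 3 ✓; GC 9/22 = 40.9%, outside 43.0–53.2% ✗ — fails.
P4 (21 nt, A=9 T=5 G=5 C=2): longest run = 3 ✓; GC 7/21 = 33.3%, outside 43.0–53.2% ✗ — fails.
P5 (20 nt, A=7 T=4 G=4 C=5): longest run = 2 ✓; GC 9/20 = 45.0% ✓ — passes.

P5 only.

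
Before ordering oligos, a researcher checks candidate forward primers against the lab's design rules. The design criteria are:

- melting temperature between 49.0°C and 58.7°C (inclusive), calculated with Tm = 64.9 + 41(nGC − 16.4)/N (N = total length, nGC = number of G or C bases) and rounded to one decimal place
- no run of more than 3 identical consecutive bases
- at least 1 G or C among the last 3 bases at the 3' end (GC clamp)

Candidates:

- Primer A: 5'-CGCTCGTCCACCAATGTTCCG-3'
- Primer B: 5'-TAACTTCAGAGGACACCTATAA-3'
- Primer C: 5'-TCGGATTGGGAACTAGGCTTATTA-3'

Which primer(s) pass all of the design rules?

Primer A only.

Primer A (21 nt, A=3 T=5 G=4 C=9): Tm = 64.9 + 41·(13 − 16.4)/21 = 58.3°C ✓; longest run = 2 ✓; 3' end CCG has 3 G/C ✓ — passes.
Primer B (22 nt, A=9 T=5 G=3 C=5): Tm = 64.9 + 41·(8 − 16.4)/22 = 49.2°C ✓; longest run = 2 ✓; 3' end TAA has 0 G/C, need ≥1 ✗ — fails.
Primer C (24 nt, A=6 T=8 G=7 C=3): Tm = 64.9 + 41·(10 − 16.4)/24 = 54.0°C ✓; longest run = 3 ✓; 3' end TTA has 0 G/C, need ≥1 ✗ — fails.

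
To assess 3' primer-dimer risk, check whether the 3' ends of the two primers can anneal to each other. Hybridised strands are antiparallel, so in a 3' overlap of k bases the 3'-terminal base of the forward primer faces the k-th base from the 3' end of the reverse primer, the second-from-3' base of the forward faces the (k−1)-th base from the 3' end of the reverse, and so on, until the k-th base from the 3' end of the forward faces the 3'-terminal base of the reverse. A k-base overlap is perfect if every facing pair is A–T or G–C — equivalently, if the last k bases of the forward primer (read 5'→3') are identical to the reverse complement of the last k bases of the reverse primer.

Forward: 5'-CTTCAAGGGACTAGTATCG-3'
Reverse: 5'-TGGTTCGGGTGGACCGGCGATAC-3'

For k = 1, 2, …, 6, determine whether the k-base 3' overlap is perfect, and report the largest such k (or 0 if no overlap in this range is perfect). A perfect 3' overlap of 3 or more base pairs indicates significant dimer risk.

Longest perfect overlap: 6 complementary base pairs; significant dimer risk (threshold 3).

Last 6 bases (5'→3') — forward …GTATCG, reverse …CGATAC.
Reverse complement of the reverse primer's last 6 bases: GTATCG; its first k bases are the reverse complement of the reverse primer's last k bases, so a perfect k-base overlap needs the forward primer's last k bases to equal them.
Comparing (forward last k vs required): k=1: G vs G ✓; k=2: CG vs GT ✗; k=3: TCG vs GTA ✗; k=4: ATCG vs GTAT ✗; k=5: TATCG vs GTATC ✗; k=6: GTATCG vs GTATCG ✓.
Perfect overlaps at k = 1, 6; the largest is 6.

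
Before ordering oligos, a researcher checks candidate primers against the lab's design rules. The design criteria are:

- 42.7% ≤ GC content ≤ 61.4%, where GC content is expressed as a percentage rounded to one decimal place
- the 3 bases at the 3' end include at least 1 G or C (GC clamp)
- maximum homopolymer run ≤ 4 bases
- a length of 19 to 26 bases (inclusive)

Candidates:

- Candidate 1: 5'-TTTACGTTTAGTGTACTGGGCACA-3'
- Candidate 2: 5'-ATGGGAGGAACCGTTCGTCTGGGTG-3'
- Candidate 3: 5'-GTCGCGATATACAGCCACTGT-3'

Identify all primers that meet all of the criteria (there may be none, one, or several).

Candidate 1 (24 nt, A=5 T=9 G=6 C=4): GC 10/24 = 41.7%, outside 42.7–61.4% ✗; 3' end ACA has 1 G/C ✓; longest run = 3 ✓; length 24 ✓ — fails.
Candidate 2 (25 nt, A=4 T=6 G=11 C=4): GC 15/25 = 60.0% ✓; 3' end GTG has 2 G/C ✓; longest run = 3 ✓; length 25 ✓ — passes.
Candidate 3 (21 nt, A=5 T=5 G=5 C=6): GC 11/21 = 52.4% ✓; 3' end TGT has 1 G/C ✓; longest run = 2 ✓; length 21 ✓ — passes.

Candidate 2 and Candidate 3.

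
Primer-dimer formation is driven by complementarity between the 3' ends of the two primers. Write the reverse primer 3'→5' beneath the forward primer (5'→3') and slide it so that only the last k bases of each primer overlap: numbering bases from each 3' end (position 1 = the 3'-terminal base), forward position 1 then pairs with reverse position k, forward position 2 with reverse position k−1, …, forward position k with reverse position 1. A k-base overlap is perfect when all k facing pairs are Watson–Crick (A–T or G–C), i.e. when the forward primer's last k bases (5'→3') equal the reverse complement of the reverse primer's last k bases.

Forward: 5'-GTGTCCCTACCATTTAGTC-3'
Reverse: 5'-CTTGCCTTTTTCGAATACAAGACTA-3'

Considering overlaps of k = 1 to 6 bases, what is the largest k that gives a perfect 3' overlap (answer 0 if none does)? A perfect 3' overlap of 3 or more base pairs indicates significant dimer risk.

Last 6 bases (5'→3') — forward …TTAGTC, reverse …AGACTA.
Reverse complement of the reverse primer's last 6 bases: TAGTCT; its first k bases are the reverse complement of the reverse primer's last k bases, so a perfect k-base overlap needs the forward primer's last k bases to equal them.
Comparing (forward last k vs required): k=1: C vs T ✗; k=2: TC vs TA ✗; k=3: GTC vs TAG ✗; k=4: AGTC vs TAGT ✗; k=5: TAGTC vs TAGTC ✓; k=6: TTAGTC vs TAGTCT ✗.
Only k = 5 is perfect, so the longest perfect 3' overlap is 5.

Longest perfect overlap: 5 complementary base pairs; significant dimer risk (threshold 3).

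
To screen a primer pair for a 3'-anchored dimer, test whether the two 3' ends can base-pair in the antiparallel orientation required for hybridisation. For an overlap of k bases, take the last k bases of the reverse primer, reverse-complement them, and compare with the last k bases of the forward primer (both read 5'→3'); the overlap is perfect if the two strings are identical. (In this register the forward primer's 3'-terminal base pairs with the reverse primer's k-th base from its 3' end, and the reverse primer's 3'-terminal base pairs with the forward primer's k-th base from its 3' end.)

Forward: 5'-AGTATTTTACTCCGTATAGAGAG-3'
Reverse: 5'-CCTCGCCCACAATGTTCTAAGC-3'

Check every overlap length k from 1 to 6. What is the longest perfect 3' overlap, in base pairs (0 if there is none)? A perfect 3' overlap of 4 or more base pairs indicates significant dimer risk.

Longest perfect overlap: 1 complementary base pair; below the dimer-risk threshold (threshold 4).

Last 6 bases (5'→3') — forward …AGAGAG, reverse …CTAAGC.
Reverse complement of the reverse primer's last 6 bases: GCTTAG; its first k bases are the reverse complement of the reverse primer's last k bases, so a perfect k-base overlap needs the forward primer's last k bases to equal them.
Comparing (forward last k vs required): k=1: G vs G ✓; k=2: AG vs GC ✗; k=3: GAG vs GCT ✗; k=4: AGAG vs GCTT ✗; k=5: GAGAG vs GCTTA ✗; k=6: AGAGAG vs GCTTAG ✗.
Only k = 1 is perfect, so the longest perfect 3' overlap is 1.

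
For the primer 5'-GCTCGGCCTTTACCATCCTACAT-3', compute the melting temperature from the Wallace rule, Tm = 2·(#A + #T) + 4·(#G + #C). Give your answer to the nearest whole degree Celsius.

Base counts: A=4, T=7, G=3, C=9 (length 23).
Tm = 2·(4+7) + 4·(3+9) = 2·11 + 4·12 = 22 + 48 = 70°C.

70°C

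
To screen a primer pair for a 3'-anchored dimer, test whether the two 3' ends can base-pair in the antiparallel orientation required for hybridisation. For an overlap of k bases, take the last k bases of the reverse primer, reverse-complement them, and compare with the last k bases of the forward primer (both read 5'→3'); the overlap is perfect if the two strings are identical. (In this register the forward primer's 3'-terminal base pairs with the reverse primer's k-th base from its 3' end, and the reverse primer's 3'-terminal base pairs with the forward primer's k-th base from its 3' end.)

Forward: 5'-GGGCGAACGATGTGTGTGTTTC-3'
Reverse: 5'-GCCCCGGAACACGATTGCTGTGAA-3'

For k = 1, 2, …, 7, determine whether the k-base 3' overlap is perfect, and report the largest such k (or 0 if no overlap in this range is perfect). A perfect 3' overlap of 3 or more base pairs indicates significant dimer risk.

Longest perfect overlap: 3 complementary base pairs; significant dimer risk (threshold 3).

Last 7 bases (5'→3') — forward …GTGTTTC, reverse …CTGTGAA.
Reverse complement of the reverse primer's last 7 bases: TTCACAG; its first k bases are the reverse complement of the reverse primer's last k bases, so a perfect k-base overlap needs the forward primer's last k bases to equal them.
Comparing (forward last k vs required): k=1: C vs T ✗; k=2: TC vs TT ✗; k=3: TTC vs TTC ✓; k=4: TTTC vs TTCA ✗; k=5: GTTTC vs TTCAC ✗; k=6: TGTTTC vs TTCACA ✗; k=7: GTGTTTC vs TTCACAG ✗.
Only k = 3 is perfect, so the longest perfect 3' overlap is 3.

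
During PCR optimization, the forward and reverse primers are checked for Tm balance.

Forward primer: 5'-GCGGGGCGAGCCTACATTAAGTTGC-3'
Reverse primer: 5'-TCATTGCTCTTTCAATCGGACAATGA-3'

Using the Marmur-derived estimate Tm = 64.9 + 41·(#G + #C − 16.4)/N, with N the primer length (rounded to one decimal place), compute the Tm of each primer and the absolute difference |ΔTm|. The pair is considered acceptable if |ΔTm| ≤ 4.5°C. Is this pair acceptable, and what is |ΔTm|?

Forward: G+C = 15, N = 25 → Tm = 64.9 + 41·(15 − 16.4)/25 = 62.6°C.
Reverse: G+C = 10, N = 26 → Tm = 64.9 + 41·(10 − 16.4)/26 = 54.8°C.
|ΔTm| = |62.6 − 54.8| = 7.8°C, > 4.5°C.

|ΔTm| = 7.8°C; the pair is not acceptable.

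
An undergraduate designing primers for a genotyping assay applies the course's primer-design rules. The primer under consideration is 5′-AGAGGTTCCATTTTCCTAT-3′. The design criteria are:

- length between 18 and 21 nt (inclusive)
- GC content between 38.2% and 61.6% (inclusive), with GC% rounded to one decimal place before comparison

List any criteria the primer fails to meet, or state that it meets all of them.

Base counts: A=4, T=8, G=3, C=4 (length 19).
length: length 19 ✓
GC content: GC 7/19 = 36.8%, outside 38.2–61.6% ✗

Fails: GC content.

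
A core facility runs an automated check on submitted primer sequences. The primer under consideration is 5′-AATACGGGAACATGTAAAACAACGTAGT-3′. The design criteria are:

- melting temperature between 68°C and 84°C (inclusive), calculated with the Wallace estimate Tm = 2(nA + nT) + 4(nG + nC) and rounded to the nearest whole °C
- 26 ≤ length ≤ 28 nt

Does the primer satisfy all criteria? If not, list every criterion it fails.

Meets all criteria.

Base counts: A=13, T=5, G=6, C=4 (length 28).
Tm: Tm = 2·18 + 4·10 = 76°C ✓
length: length 28 ✓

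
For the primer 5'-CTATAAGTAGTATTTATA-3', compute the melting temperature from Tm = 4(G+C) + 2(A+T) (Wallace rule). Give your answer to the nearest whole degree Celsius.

Base counts: A=7, T=8, G=2, C=1 (length 18).
Tm = 2·(7+8) + 4·(2+1) = 2·15 + 4·3 = 30 + 12 = 42°C.

42°C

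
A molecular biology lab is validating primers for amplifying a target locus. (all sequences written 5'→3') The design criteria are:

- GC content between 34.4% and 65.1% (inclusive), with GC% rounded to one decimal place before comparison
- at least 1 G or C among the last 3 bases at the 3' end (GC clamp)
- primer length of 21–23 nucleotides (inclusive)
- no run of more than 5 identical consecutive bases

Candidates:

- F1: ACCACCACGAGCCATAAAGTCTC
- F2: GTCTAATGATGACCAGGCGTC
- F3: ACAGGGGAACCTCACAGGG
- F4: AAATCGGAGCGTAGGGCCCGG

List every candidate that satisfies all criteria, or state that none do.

F1 and F2.

F1 (23 nt, A=8 T=3 G=3 C=9): GC 12/23 = 52.2% ✓; 3' end CTC has 2 G/C ✓; length 23 ✓; longest run = 3 ✓ — passes.
F2 (21 nt, A=5 T=5 G=6 C=5): GC 11/21 = 52.4% ✓; 3' end GTC has 2 G/C ✓; length 21 ✓; longest run = 2 ✓ — passes.
F3 (19 nt, A=6 T=1 G=7 C=5): GC 12/19 = 63.2% ✓; 3' end GGG has 3 G/C ✓; length 19, outside 21–23 ✗; longest run = 4 ✓ — fails.
F4 (21 nt, A=5 T=2 G=9 C=5): GC 14/21 = 66.7%, outside 34.4–65.1% ✗; 3' end CGG has 3 G/C ✓; length 21 ✓; longest run = 3 ✓ — fails.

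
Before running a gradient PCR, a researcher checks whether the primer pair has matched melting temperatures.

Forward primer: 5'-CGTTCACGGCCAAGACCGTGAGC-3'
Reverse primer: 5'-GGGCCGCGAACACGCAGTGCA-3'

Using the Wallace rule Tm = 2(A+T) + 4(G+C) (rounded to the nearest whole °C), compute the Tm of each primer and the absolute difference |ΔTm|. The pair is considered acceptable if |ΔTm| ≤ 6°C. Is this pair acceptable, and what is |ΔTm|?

Forward: A=5 T=3 G=7 C=8 → Tm = 2·8 + 4·15 = 76°C.
Reverse: A=5 T=1 G=8 C=7 → Tm = 2·6 + 4·15 = 72°C.
|ΔTm| = |76 − 72| = 4°C, ≤ 6°C.

|ΔTm| = 4°C; the pair is acceptable.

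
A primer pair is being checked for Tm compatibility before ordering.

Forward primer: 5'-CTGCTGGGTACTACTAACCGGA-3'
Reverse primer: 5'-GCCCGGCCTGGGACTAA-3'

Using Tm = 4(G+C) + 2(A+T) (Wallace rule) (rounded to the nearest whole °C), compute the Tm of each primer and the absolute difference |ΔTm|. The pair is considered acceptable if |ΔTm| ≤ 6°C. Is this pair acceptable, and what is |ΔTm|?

|ΔTm| = 10°C; the pair is not acceptable.

Forward: A=5 T=5 G=6 C=6 → Tm = 2·10 + 4·12 = 68°C.
Reverse: A=3 T=2 G=6 C=6 → Tm = 2·5 + 4·12 = 58°C.
|ΔTm| = |68 − 58| = 10°C, > 6°C.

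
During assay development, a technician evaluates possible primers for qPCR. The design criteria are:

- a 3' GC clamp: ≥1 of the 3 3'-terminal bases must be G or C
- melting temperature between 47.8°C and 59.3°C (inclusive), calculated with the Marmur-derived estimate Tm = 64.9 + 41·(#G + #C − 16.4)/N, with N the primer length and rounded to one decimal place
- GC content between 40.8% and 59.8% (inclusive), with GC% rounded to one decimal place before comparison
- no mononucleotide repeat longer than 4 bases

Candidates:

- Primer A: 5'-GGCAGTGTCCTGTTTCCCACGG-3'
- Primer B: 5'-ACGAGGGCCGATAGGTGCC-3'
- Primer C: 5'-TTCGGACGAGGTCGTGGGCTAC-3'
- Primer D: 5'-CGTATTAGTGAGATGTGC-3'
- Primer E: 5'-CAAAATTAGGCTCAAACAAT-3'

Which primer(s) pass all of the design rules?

None of the candidates satisfy all criteria.

Primer A (22 nt, A=2 T=6 G=7 C=7): 3' end CGG has 3 G/C ✓; Tm = 64.9 + 41·(14 − 16.4)/22 = 60.4°C, outside 47.8–59.3°C ✗; GC 14/22 = 63.6%, outside 40.8–59.8% ✗; longest run = 3 ✓ — fails.
Primer B (19 nt, A=4 T=2 G=8 C=5): 3' end GCC has 3 G/C ✓; Tm = 64.9 + 41·(13 − 16.4)/19 = 57.6°C ✓; GC 13/19 = 68.4%, outside 40.8–59.8% ✗; longest run = 3 ✓ — fails.
Primer C (22 nt, A=3 T=5 G=9 C=5): 3' end TAC has 1 G/C ✓; Tm = 64.9 + 41·(14 − 16.4)/22 = 60.4°C, outside 47.8–59.3°C ✗; GC 14/22 = 63.6%, outside 40.8–59.8% ✗; longest run = 3 ✓ — fails.
Primer D (18 nt, A=4 T=6 G=6 C=2): 3' end TGC has 2 G/C ✓; Tm = 64.9 + 41·(8 − 16.4)/18 = 45.8°C, outside 47.8–59.3°C ✗; GC 8/18 = 44.4% ✓; longest run = 2 ✓ — fails.
Primer E (20 nt, A=10 T=4 G=2 C=4): 3' end AAT has 0 G/C, need ≥1 ✗; Tm = 64.9 + 41·(6 − 16.4)/20 = 43.6°C, outside 47.8–59.3°C ✗; GC 6/20 = 30.0%, outside 40.8–59.8% ✗; longest run = 4 ✓ — fails.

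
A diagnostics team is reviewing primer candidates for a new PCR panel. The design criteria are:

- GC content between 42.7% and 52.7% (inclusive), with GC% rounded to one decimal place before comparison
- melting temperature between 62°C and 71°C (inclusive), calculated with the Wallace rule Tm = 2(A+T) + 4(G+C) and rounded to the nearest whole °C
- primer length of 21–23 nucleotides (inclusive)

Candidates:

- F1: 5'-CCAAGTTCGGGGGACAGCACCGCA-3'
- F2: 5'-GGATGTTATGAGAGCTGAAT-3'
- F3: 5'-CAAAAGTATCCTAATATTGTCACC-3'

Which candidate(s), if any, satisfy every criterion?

None of the candidates satisfy all criteria.

F1 (24 nt, A=6 T=2 G=8 C=8): GC 16/24 = 66.7%, outside 42.7–52.7% ✗; Tm = 2·8 + 4·16 = 80°C, outside 62–71°C ✗; length 24, outside 21–23 ✗ — fails.
F2 (20 nt, A=6 T=6 G=7 C=1): GC 8/20 = 40.0%, outside 42.7–52.7% ✗; Tm = 2·12 + 4·8 = 56°C, outside 62–71°C ✗; length 20, outside 21–23 ✗ — fails.
F3 (24 nt, A=9 T=7 G=2 C=6): GC 8/24 = 33.3%, outside 42.7–52.7% ✗; Tm = 2·16 + 4·8 = 64°C ✓; length 24, outside 21–23 ✗ — fails.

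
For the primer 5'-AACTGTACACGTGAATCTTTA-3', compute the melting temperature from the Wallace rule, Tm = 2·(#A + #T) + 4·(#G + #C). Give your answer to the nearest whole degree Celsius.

Base counts: A=7, T=7, G=3, C=4 (length 21).
Tm = 2·(7+7) + 4·(3+4) = 2·14 + 4·7 = 28 + 28 = 56°C.

56°C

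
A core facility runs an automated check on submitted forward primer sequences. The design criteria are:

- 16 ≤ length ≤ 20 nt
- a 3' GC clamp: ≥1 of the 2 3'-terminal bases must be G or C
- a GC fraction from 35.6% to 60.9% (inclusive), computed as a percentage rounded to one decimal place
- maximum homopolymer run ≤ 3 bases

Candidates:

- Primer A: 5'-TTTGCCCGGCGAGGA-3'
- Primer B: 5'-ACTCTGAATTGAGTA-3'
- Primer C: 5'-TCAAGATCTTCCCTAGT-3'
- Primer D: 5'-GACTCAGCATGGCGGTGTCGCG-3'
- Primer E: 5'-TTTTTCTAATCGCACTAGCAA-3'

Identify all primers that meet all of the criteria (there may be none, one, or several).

Primer A (15 nt, A=2 T=3 G=6 C=4): length 15, outside 16–20 ✗; 3' end GA has 1 G/C ✓; GC 10/15 = 66.7%, outside 35.6–60.9% ✗; longest run = 3 ✓ — fails.
Primer B (15 nt, A=5 T=5 G=3 C=2): length 15, outside 16–20 ✗; 3' end TA has 0 G/C, need ≥1 ✗; GC 5/15 = 33.3%, outside 35.6–60.9% ✗; longest run = 2 ✓ — fails.
Primer C (17 nt, A=4 T=6 G=2 C=5): length 17 ✓; 3' end GT has 1 G/C ✓; GC 7/17 = 41.2% ✓; longest run = 3 ✓ — passes.
Primer D (22 nt, A=3 T=4 G=9 C=6): length 22, outside 16–20 ✗; 3' end CG has 2 G/C ✓; GC 15/22 = 68.2%, outside 35.6–60.9% ✗; longest run = 2 ✓ — fails.
Primer E (21 nt, A=6 T=8 G=2 C=5): length 21, outside 16–20 ✗; 3' end AA has 0 G/C, need ≥1 ✗; GC 7/21 = 33.3%, outside 35.6–60.9% ✗; longest run = 5, exceeds 3 ✗ — fails.

Primer C only.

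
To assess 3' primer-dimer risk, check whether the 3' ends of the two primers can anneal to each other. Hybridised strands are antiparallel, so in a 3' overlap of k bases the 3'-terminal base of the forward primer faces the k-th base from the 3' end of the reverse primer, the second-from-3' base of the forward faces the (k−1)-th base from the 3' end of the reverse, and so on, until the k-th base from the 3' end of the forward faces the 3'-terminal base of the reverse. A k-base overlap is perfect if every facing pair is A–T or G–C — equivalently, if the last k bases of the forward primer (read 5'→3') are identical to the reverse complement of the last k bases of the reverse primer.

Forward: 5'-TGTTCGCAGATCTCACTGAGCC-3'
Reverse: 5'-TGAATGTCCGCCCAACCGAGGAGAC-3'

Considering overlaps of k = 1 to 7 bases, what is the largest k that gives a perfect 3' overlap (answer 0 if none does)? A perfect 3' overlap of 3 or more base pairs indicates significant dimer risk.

Longest perfect overlap: 0 complementary base pairs; below the dimer-risk threshold (threshold 3).

Last 7 bases (5'→3') — forward …CTGAGCC, reverse …AGGAGAC.
Reverse complement of the reverse primer's last 7 bases: GTCTCCT; its first k bases are the reverse complement of the reverse primer's last k bases, so a perfect k-base overlap needs the forward primer's last k bases to equal them.
Comparing (forward last k vs required): k=1: C vs G ✗; k=2: CC vs GT ✗; k=3: GCC vs GTC ✗; k=4: AGCC vs GTCT ✗; k=5: GAGCC vs GTCTC ✗; k=6: TGAGCC vs GTCTCC ✗; k=7: CTGAGCC vs GTCTCCT ✗.
No overlap length from 1 to 7 is perfect, so the longest perfect 3' overlap is 0.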